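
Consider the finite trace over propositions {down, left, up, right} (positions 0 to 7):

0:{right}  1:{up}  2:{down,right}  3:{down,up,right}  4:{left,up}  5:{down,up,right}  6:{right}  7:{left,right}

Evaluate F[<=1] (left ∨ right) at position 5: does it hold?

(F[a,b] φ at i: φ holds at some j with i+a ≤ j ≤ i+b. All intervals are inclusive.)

Holds

Check (left ∨ right) at each j in [5,6]:
  j=5: true
  j=6: true
Found at j=5 → formula holds.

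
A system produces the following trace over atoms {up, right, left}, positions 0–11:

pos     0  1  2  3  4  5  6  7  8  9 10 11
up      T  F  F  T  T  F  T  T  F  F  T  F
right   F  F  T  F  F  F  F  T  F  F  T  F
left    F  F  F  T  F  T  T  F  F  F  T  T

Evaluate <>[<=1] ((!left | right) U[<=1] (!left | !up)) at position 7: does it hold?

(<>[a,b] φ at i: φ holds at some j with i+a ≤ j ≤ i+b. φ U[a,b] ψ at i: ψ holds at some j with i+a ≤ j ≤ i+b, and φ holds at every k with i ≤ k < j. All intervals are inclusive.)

Check ((!left | right) U[<=1] (!left | !up)) at each j in [7,8]:
  j=7: holds
  j=8: holds
Found at j=7 → formula holds.

True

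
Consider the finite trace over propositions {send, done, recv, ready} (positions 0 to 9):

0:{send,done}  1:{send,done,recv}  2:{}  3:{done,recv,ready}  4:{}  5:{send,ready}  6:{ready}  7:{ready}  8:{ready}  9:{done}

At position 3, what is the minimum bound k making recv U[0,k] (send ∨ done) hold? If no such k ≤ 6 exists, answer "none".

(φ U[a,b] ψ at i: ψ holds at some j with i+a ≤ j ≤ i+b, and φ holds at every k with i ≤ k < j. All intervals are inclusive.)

0

Need earliest j ≥ 3 with (send ∨ done), and recv at every k in [3,j-1].
  j=3: rhs holds (empty prefix). k = 0.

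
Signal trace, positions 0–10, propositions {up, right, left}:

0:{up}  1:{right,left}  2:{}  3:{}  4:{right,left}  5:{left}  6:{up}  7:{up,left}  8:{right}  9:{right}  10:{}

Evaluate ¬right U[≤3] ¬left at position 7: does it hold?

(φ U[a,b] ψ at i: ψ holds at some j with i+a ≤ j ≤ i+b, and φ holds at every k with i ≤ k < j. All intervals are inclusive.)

True

Need some j in [7,10] with ¬left, and ¬right at every k in [7,j-1].
  j=7: ¬left false.
  j=8: ¬left holds; ¬right holds at every k in [7,7] → satisfied.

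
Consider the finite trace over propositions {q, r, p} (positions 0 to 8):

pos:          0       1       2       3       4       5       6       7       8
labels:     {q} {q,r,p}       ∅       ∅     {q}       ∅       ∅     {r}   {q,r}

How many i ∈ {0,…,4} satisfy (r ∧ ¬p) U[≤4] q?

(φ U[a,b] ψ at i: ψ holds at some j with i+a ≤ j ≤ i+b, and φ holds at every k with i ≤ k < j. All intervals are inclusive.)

Evaluate at each i in [0,4]:
  i=0: ✓ (rhs at j=0)
  i=1: ✓ (rhs at j=1)
  i=2: ✗ (lhs fails at k=2 before rhs at j=4)
  i=3: ✗ (lhs fails at k=3 before rhs at j=4)
  i=4: ✓ (rhs at j=4)
Positions where it holds: {0, 1, 4} → 3.

3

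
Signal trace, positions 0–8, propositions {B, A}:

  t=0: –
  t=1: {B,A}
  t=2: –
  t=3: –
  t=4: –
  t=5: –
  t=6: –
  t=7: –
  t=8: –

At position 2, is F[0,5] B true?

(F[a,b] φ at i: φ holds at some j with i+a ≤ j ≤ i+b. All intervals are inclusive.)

Check B at each j in [2,7]:
  j=2: false
  j=3: false
  j=4: false
  j=5: false
  j=6: false
  j=7: false
No position in the window satisfies it → formula fails.

False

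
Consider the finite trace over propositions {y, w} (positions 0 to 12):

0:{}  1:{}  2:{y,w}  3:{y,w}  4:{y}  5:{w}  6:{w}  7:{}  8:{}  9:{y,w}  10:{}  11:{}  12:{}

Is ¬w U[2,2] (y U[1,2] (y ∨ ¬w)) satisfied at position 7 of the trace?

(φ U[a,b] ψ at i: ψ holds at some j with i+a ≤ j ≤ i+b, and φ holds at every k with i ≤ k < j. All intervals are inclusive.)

Need some j in [9,9] with (y U[1,2] (y ∨ ¬w)), and ¬w at every k in [7,j-1].
  j=9: (y U[1,2] (y ∨ ¬w)) holds; ¬w holds at every k in [7,8] → satisfied.

Yes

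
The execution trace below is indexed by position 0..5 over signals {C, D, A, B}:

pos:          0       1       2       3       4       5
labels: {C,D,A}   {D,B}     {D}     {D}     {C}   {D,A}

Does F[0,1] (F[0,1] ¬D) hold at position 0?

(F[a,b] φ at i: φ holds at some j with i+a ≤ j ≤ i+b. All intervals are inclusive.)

Does not hold

Check F[0,1] ¬D at each j in [0,1]:
  j=0: fails (none in [0,1])
  j=1: fails (none in [1,2])
No position in the window satisfies it → formula fails.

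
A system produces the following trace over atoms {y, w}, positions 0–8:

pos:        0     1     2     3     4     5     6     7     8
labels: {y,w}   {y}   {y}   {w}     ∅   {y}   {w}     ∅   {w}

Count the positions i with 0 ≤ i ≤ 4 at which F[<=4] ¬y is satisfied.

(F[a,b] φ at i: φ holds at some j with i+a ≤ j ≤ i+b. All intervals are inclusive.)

5

Evaluate at each i in [0,4]:
  i=0: ✓ (witness j=3)
  i=1: ✓ (witness j=3)
  i=2: ✓ (witness j=3)
  i=3: ✓ (witness j=3)
  i=4: ✓ (witness j=4)
Positions where it holds: {0, 1, 2, 3, 4} → 5.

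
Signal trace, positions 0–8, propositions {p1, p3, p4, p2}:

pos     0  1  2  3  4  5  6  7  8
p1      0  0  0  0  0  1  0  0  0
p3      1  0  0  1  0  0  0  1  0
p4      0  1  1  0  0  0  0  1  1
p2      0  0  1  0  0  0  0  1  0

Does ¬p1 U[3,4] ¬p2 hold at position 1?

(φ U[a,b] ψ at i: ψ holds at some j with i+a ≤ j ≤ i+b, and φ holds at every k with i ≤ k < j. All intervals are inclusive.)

Need some j in [4,5] with ¬p2, and ¬p1 at every k in [1,j-1].
  j=4: ¬p2 holds; ¬p1 holds at every k in [1,3] → satisfied.

Yes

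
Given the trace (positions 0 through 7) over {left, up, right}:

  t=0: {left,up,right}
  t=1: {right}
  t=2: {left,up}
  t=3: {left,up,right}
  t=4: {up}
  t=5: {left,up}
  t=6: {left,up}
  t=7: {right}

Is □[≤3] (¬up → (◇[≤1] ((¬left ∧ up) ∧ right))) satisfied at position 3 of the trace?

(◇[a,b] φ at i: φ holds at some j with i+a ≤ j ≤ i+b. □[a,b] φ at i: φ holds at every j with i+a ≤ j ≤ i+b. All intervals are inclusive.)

Holds

Check (¬up → (◇[≤1] ((¬left ∧ up) ∧ right))) at every j in [3,6]:
  j=3: antecedent false → ✓
  j=4: antecedent false → ✓
  j=5: antecedent false → ✓
  j=6: antecedent false → ✓
All positions satisfy it → formula holds.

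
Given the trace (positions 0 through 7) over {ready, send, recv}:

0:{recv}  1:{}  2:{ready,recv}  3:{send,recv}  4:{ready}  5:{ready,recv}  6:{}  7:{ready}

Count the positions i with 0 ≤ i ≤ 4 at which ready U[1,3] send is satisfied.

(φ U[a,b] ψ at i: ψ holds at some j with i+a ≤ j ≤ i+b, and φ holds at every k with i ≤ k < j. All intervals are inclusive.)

1

Evaluate at each i in [0,4]:
  i=0: ✗ (lhs fails at k=0 before rhs at j=3)
  i=1: ✗ (lhs fails at k=1 before rhs at j=3)
  i=2: ✓ (rhs at j=3; lhs holds on [2,2])
  i=3: ✗ (no rhs in [4,6])
  i=4: ✗ (no rhs in [5,7])
Positions where it holds: {2} → 1.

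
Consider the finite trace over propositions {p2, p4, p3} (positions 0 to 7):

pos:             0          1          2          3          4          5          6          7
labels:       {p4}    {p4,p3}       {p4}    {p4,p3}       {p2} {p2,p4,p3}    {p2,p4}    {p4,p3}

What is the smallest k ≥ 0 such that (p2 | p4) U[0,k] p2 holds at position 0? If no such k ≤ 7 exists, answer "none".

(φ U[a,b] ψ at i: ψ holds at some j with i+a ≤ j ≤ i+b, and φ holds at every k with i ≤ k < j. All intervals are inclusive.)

Need earliest j ≥ 0 with p2, and (p2 | p4) at every k in [0,j-1].
  j=0: rhs fails.
  j=1: rhs fails.
  j=2: rhs fails.
  j=3: rhs fails.
  j=4: rhs holds; lhs holds on [0,3]. k = 4.

4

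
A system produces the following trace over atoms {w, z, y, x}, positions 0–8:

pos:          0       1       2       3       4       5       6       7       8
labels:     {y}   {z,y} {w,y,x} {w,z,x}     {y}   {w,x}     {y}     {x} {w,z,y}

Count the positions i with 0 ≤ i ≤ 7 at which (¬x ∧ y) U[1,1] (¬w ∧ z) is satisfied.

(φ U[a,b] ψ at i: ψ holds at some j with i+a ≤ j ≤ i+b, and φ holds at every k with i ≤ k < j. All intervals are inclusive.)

Evaluate at each i in [0,7]:
  i=0: ✓ (rhs at j=1; lhs holds on [0,0])
  i=1: ✗ (no rhs in [2,2])
  i=2: ✗ (no rhs in [3,3])
  i=3: ✗ (no rhs in [4,4])
  i=4: ✗ (no rhs in [5,5])
  i=5: ✗ (no rhs in [6,6])
  i=6: ✗ (no rhs in [7,7])
  i=7: ✗ (no rhs in [8,8])
Positions where it holds: {0} → 1.

1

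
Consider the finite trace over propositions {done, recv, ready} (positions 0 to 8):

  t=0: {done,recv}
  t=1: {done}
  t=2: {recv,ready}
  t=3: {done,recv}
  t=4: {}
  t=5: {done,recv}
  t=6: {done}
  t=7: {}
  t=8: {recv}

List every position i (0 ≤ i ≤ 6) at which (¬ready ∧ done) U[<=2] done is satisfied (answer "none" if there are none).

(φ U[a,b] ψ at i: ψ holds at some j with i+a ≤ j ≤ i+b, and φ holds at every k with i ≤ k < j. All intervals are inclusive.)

0, 1, 3, 5, 6

Evaluate at each i in [0,6]:
  i=0: ✓ (rhs at j=0)
  i=1: ✓ (rhs at j=1)
  i=2: ✗ (lhs fails at k=2 before rhs at j=3)
  i=3: ✓ (rhs at j=3)
  i=4: ✗ (lhs fails at k=4 before rhs at j=5)
  i=5: ✓ (rhs at j=5)
  i=6: ✓ (rhs at j=6)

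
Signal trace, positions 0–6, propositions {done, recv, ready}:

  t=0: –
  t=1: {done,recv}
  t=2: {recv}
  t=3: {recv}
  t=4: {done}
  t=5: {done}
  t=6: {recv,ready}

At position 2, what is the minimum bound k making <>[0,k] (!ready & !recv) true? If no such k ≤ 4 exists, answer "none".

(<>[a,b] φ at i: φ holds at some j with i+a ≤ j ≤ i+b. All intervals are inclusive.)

2

Scan j = 2,3,… for (!ready & !recv):
  j=2: fails
  j=3: fails
  j=4: holds
First hit at j=4, so smallest k = 4-2 = 2.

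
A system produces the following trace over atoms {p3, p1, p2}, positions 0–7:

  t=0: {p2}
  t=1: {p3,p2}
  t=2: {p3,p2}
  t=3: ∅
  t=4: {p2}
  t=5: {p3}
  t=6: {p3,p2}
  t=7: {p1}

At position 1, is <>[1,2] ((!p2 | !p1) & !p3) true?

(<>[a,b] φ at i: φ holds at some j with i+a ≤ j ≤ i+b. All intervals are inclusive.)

True

Check ((!p2 | !p1) & !p3) at each j in [2,3]:
  j=2: false
  j=3: true
Found at j=3 → formula holds.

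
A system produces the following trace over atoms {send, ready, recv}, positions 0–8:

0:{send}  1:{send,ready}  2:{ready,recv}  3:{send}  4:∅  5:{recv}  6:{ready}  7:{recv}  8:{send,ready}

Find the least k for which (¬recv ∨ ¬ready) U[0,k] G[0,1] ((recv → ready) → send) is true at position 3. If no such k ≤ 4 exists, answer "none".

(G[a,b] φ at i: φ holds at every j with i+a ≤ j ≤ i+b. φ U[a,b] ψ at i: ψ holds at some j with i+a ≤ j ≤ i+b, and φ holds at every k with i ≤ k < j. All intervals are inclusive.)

Need earliest j ≥ 3 with G[0,1] ((recv → ready) → send), and (¬recv ∨ ¬ready) at every k in [3,j-1].
  j=3: rhs fails.
  j=4: rhs fails.
  j=5: rhs fails.
  j=6: rhs fails.
  j=7: rhs holds; lhs holds on [3,6]. k = 4.

4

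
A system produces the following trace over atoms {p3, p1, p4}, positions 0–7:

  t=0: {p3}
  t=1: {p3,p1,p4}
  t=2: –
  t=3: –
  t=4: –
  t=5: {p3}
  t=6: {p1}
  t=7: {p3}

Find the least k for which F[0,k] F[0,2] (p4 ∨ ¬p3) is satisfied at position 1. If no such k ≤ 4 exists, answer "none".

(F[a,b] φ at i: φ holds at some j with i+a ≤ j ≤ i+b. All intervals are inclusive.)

0

Scan j = 1,2,… for F[0,2] (p4 ∨ ¬p3):
  j=1: holds
First hit at j=1, so smallest k = 1-1 = 0.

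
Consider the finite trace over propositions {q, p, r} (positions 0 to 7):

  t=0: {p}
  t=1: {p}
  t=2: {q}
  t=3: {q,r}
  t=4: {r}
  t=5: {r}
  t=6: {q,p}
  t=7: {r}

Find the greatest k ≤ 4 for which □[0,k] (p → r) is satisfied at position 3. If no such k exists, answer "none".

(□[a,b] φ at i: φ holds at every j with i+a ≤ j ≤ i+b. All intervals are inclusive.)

(p → r) must hold from j=3 onward; find where it first fails.
  j=3: holds
  j=4: holds
  j=5: holds
  j=6: fails
Holds on [3,5], so largest k = 2.

2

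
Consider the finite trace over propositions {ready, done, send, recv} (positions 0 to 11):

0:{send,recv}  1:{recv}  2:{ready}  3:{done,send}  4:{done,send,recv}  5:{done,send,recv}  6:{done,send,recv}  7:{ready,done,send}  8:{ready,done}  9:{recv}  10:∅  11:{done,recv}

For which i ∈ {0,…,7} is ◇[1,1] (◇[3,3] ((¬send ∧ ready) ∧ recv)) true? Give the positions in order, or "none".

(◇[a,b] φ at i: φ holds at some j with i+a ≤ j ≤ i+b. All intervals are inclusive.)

none

Evaluate at each i in [0,7]:
  i=0: ✗ (none in [1,1])
  i=1: ✗ (none in [2,2])
  i=2: ✗ (none in [3,3])
  i=3: ✗ (none in [4,4])
  i=4: ✗ (none in [5,5])
  i=5: ✗ (none in [6,6])
  i=6: ✗ (none in [7,7])
  i=7: ✗ (none in [8,8])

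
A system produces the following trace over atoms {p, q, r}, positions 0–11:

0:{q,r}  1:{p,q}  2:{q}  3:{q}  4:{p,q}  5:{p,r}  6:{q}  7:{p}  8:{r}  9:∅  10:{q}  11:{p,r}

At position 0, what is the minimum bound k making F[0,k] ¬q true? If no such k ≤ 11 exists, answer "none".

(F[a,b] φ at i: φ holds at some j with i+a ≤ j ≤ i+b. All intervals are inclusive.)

5

Scan j = 0,1,… for ¬q:
  j=0: fails
  j=1: fails
  j=2: fails
  j=3: fails
  j=4: fails
  j=5: holds
First hit at j=5, so smallest k = 5-0 = 5.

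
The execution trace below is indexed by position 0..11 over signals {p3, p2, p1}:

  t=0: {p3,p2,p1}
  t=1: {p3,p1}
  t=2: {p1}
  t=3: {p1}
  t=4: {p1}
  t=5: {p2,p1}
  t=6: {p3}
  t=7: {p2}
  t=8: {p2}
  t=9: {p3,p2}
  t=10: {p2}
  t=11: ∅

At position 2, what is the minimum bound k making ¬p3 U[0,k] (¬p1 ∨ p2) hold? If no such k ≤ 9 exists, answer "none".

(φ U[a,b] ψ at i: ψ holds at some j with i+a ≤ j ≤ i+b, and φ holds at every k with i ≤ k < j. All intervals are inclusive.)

3

Need earliest j ≥ 2 with (¬p1 ∨ p2), and ¬p3 at every k in [2,j-1].
  j=2: rhs fails.
  j=3: rhs fails.
  j=4: rhs fails.
  j=5: rhs holds; lhs holds on [2,4]. k = 3.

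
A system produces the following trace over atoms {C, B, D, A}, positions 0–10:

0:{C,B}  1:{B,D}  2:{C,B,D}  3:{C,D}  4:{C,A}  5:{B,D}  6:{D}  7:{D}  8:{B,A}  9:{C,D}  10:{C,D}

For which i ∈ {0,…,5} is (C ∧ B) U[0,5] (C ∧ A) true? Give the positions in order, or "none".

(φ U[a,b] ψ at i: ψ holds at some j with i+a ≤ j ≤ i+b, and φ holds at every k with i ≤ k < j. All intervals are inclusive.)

4

Evaluate at each i in [0,5]:
  i=0: ✗ (lhs fails at k=1 before rhs at j=4)
  i=1: ✗ (lhs fails at k=1 before rhs at j=4)
  i=2: ✗ (lhs fails at k=3 before rhs at j=4)
  i=3: ✗ (lhs fails at k=3 before rhs at j=4)
  i=4: ✓ (rhs at j=4)
  i=5: ✗ (no rhs in [5,10])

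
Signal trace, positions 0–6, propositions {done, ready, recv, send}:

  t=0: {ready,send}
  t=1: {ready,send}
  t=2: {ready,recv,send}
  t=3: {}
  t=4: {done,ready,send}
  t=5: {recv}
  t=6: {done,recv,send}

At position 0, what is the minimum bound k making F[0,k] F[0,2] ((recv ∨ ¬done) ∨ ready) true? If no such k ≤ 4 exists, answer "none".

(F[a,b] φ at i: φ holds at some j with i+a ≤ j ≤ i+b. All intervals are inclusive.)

Scan j = 0,1,… for F[0,2] ((recv ∨ ¬done) ∨ ready):
  j=0: holds
First hit at j=0, so smallest k = 0-0 = 0.

0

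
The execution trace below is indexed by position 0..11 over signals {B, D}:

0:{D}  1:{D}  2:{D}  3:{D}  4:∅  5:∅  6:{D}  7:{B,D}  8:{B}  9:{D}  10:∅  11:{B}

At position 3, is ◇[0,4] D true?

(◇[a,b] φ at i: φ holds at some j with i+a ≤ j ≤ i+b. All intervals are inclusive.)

Check D at each j in [3,7]:
  j=3: true
  j=4: false
  j=5: false
  j=6: true
  j=7: true
Found at j=3 → formula holds.

True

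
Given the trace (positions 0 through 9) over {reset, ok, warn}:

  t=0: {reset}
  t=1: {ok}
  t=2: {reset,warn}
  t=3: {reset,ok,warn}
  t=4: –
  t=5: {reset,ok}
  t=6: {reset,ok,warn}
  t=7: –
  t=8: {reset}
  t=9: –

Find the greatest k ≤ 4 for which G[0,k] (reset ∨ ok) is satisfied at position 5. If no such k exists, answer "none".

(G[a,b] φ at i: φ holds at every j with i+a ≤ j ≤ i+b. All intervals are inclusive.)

1

(reset ∨ ok) must hold from j=5 onward; find where it first fails.
  j=5: holds
  j=6: holds
  j=7: fails
Holds on [5,6], so largest k = 1.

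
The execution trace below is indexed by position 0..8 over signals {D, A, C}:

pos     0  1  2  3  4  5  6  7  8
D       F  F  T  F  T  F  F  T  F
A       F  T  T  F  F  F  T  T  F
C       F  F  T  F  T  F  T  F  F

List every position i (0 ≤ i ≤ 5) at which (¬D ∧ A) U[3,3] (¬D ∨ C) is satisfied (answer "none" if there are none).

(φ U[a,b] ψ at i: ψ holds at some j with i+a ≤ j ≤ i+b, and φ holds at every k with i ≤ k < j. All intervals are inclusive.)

Evaluate at each i in [0,5]:
  i=0: ✗ (lhs fails at k=0 before rhs at j=3)
  i=1: ✗ (lhs fails at k=2 before rhs at j=4)
  i=2: ✗ (lhs fails at k=2 before rhs at j=5)
  i=3: ✗ (lhs fails at k=3 before rhs at j=6)
  i=4: ✗ (no rhs in [7,7])
  i=5: ✗ (lhs fails at k=5 before rhs at j=8)

none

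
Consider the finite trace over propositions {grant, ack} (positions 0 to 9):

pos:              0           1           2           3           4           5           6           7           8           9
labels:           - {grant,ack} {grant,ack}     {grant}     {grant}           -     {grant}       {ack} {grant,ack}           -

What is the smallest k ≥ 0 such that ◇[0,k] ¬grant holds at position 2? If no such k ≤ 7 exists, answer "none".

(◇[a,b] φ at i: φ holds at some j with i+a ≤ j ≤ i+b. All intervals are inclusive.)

Scan j = 2,3,… for ¬grant:
  j=2: fails
  j=3: fails
  j=4: fails
  j=5: holds
First hit at j=5, so smallest k = 5-2 = 3.

3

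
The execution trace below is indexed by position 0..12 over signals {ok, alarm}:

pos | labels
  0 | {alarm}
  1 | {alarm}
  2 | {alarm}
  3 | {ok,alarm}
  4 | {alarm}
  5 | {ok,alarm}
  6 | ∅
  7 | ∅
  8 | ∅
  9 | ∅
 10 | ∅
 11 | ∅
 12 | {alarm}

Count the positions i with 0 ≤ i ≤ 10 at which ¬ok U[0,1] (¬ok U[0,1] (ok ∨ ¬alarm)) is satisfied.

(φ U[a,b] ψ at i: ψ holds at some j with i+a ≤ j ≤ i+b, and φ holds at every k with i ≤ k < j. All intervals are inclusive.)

Evaluate at each i in [0,10]:
  i=0: ✗ (no rhs in [0,1])
  i=1: ✓ (rhs at j=2; lhs holds on [1,1])
  i=2: ✓ (rhs at j=2)
  i=3: ✓ (rhs at j=3)
  i=4: ✓ (rhs at j=4)
  i=5: ✓ (rhs at j=5)
  i=6: ✓ (rhs at j=6)
  i=7: ✓ (rhs at j=7)
  i=8: ✓ (rhs at j=8)
  i=9: ✓ (rhs at j=9)
  i=10: ✓ (rhs at j=10)
Positions where it holds: {1, 2, 3, 4, 5, 6, 7, 8, 9, 10} → 10.

10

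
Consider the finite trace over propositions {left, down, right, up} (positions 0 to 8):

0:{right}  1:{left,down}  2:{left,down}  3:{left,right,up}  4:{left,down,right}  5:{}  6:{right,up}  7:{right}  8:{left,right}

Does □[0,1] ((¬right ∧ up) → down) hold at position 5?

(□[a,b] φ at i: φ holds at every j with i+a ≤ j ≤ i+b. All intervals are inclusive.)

Check ((¬right ∧ up) → down) at every j in [5,6]:
  j=5: antecedent false → ✓
  j=6: antecedent false → ✓
All positions satisfy it → formula holds.

Yes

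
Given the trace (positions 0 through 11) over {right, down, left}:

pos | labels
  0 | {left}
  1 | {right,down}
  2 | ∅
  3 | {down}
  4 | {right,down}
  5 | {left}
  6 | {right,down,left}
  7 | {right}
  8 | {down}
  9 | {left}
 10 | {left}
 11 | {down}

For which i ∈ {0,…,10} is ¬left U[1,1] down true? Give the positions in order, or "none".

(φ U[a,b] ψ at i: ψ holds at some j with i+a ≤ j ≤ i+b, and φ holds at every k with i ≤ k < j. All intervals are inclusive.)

2, 3, 7

Evaluate at each i in [0,10]:
  i=0: ✗ (lhs fails at k=0 before rhs at j=1)
  i=1: ✗ (no rhs in [2,2])
  i=2: ✓ (rhs at j=3; lhs holds on [2,2])
  i=3: ✓ (rhs at j=4; lhs holds on [3,3])
  i=4: ✗ (no rhs in [5,5])
  i=5: ✗ (lhs fails at k=5 before rhs at j=6)
  i=6: ✗ (no rhs in [7,7])
  i=7: ✓ (rhs at j=8; lhs holds on [7,7])
  i=8: ✗ (no rhs in [9,9])
  i=9: ✗ (no rhs in [10,10])
  i=10: ✗ (lhs fails at k=10 before rhs at j=11)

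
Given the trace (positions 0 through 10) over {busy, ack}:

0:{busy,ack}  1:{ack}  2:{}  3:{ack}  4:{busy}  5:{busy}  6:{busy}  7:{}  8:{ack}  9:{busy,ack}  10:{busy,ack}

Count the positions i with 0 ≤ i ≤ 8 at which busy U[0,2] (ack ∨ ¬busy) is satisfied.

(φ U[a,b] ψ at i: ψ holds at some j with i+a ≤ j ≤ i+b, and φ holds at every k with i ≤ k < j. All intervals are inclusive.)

8

Evaluate at each i in [0,8]:
  i=0: ✓ (rhs at j=0)
  i=1: ✓ (rhs at j=1)
  i=2: ✓ (rhs at j=2)
  i=3: ✓ (rhs at j=3)
  i=4: ✗ (no rhs in [4,6])
  i=5: ✓ (rhs at j=7; lhs holds on [5,6])
  i=6: ✓ (rhs at j=7; lhs holds on [6,6])
  i=7: ✓ (rhs at j=7)
  i=8: ✓ (rhs at j=8)
Positions where it holds: {0, 1, 2, 3, 5, 6, 7, 8} → 8.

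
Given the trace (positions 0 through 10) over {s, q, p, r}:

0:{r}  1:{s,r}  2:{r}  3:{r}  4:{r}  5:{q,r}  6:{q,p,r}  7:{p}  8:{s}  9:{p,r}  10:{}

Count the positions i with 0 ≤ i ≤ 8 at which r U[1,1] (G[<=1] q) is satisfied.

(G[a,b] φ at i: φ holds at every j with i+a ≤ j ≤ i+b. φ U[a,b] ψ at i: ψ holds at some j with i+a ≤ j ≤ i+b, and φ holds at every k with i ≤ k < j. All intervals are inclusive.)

1

Evaluate at each i in [0,8]:
  i=0: ✗ (no rhs in [1,1])
  i=1: ✗ (no rhs in [2,2])
  i=2: ✗ (no rhs in [3,3])
  i=3: ✗ (no rhs in [4,4])
  i=4: ✓ (rhs at j=5; lhs holds on [4,4])
  i=5: ✗ (no rhs in [6,6])
  i=6: ✗ (no rhs in [7,7])
  i=7: ✗ (no rhs in [8,8])
  i=8: ✗ (no rhs in [9,9])
Positions where it holds: {4} → 1.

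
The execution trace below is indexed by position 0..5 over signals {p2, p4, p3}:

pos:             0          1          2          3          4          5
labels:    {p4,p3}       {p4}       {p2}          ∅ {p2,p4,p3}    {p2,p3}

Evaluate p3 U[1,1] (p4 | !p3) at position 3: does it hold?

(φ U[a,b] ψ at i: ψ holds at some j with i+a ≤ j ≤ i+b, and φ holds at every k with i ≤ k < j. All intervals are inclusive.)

False

Need some j in [4,4] with (p4 | !p3), and p3 at every k in [3,j-1].
  j=4: (p4 | !p3) holds, but p3 fails at k=3 → not this j.
No j in the window works → until fails.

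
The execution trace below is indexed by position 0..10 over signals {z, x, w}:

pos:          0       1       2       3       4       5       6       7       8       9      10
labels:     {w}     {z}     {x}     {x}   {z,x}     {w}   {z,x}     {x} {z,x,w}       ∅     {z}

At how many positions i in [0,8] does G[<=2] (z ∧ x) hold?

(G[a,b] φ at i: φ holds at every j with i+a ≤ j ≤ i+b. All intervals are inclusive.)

Evaluate at each i in [0,8]:
  i=0: ✗ (fails at j=0)
  i=1: ✗ (fails at j=1)
  i=2: ✗ (fails at j=2)
  i=3: ✗ (fails at j=3)
  i=4: ✗ (fails at j=5)
  i=5: ✗ (fails at j=5)
  i=6: ✗ (fails at j=7)
  i=7: ✗ (fails at j=7)
  i=8: ✗ (fails at j=9)
Positions where it holds: {} → 0.

0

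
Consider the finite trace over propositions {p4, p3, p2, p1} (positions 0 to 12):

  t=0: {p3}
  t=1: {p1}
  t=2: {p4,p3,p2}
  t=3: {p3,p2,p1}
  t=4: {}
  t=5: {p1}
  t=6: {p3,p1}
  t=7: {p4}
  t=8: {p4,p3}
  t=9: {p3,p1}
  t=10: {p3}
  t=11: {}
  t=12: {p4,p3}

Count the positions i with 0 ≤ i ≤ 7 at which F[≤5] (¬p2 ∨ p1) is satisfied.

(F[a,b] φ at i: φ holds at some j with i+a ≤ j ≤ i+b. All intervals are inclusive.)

8

Evaluate at each i in [0,7]:
  i=0: ✓ (witness j=0)
  i=1: ✓ (witness j=1)
  i=2: ✓ (witness j=3)
  i=3: ✓ (witness j=3)
  i=4: ✓ (witness j=4)
  i=5: ✓ (witness j=5)
  i=6: ✓ (witness j=6)
  i=7: ✓ (witness j=7)
Positions where it holds: {0, 1, 2, 3, 4, 5, 6, 7} → 8.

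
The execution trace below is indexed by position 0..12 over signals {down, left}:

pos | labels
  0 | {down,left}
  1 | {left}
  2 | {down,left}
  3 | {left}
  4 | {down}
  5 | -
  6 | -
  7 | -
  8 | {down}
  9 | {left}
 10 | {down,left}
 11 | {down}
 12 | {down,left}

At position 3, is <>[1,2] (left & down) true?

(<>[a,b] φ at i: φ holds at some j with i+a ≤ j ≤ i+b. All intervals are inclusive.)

Check (left & down) at each j in [4,5]:
  j=4: false
  j=5: false
No position in the window satisfies it → formula fails.

No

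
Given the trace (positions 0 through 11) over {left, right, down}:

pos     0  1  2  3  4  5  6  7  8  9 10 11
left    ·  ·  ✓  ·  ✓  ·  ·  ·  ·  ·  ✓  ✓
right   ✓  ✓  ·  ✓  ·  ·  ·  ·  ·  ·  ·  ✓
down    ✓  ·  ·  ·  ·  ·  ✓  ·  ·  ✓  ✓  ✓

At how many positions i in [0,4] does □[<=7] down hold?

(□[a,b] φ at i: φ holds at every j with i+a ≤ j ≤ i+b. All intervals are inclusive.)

Evaluate at each i in [0,4]:
  i=0: ✗ (fails at j=1)
  i=1: ✗ (fails at j=1)
  i=2: ✗ (fails at j=2)
  i=3: ✗ (fails at j=3)
  i=4: ✗ (fails at j=4)
Positions where it holds: {} → 0.

0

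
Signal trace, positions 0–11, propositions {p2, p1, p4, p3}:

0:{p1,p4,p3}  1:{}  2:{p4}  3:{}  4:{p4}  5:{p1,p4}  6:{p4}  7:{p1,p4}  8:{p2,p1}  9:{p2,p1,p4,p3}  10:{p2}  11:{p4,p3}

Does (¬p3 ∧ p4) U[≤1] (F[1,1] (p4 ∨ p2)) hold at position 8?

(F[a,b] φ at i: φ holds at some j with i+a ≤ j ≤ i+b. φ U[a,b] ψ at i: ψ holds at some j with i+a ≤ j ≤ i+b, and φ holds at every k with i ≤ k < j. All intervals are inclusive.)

Need some j in [8,9] with F[1,1] (p4 ∨ p2), and (¬p3 ∧ p4) at every k in [8,j-1].
  j=8: F[1,1] (p4 ∨ p2) holds; no prefix to check → satisfied.

Holds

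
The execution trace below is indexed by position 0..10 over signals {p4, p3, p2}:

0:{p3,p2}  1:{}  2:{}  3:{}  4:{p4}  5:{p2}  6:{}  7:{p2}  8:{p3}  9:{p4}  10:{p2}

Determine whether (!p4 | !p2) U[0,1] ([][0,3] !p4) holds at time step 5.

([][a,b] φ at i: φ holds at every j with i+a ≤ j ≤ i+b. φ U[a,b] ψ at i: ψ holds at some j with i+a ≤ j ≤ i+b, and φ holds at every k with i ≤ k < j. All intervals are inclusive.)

Need some j in [5,6] with [][0,3] !p4, and (!p4 | !p2) at every k in [5,j-1].
  j=5: [][0,3] !p4 holds; no prefix to check → satisfied.

Yes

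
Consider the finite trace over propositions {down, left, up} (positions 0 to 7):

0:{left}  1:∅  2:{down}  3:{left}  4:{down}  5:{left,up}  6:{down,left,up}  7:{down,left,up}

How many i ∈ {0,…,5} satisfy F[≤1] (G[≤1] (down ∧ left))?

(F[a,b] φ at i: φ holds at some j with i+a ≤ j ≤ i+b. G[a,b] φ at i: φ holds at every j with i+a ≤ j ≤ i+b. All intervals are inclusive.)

Evaluate at each i in [0,5]:
  i=0: ✗ (none in [0,1])
  i=1: ✗ (none in [1,2])
  i=2: ✗ (none in [2,3])
  i=3: ✗ (none in [3,4])
  i=4: ✗ (none in [4,5])
  i=5: ✓ (witness j=6)
Positions where it holds: {5} → 1.

1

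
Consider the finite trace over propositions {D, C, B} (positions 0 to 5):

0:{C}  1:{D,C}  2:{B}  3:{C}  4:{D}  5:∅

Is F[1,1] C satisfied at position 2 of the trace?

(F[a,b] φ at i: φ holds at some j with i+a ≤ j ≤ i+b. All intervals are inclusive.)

Check C at each j in [3,3]:
  j=3: true
Found at j=3 → formula holds.

Yes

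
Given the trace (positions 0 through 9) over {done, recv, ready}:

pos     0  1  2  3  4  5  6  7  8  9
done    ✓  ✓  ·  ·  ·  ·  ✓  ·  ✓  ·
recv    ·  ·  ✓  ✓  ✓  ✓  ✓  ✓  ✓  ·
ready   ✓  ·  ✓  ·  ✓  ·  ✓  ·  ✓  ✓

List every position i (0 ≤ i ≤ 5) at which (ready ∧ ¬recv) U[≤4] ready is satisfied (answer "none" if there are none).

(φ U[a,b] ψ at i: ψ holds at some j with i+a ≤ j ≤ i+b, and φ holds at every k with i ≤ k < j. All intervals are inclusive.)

0, 2, 4

Evaluate at each i in [0,5]:
  i=0: ✓ (rhs at j=0)
  i=1: ✗ (lhs fails at k=1 before rhs at j=2)
  i=2: ✓ (rhs at j=2)
  i=3: ✗ (lhs fails at k=3 before rhs at j=4)
  i=4: ✓ (rhs at j=4)
  i=5: ✗ (lhs fails at k=5 before rhs at j=6)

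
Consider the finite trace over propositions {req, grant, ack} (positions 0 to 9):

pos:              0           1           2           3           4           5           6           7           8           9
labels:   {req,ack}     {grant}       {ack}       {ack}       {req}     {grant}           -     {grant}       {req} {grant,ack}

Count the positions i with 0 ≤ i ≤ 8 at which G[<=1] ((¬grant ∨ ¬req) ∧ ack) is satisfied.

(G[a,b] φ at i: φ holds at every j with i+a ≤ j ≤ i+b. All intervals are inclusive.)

1

Evaluate at each i in [0,8]:
  i=0: ✗ (fails at j=1)
  i=1: ✗ (fails at j=1)
  i=2: ✓ (all of [2,3])
  i=3: ✗ (fails at j=4)
  i=4: ✗ (fails at j=4)
  i=5: ✗ (fails at j=5)
  i=6: ✗ (fails at j=6)
  i=7: ✗ (fails at j=7)
  i=8: ✗ (fails at j=8)
Positions where it holds: {2} → 1.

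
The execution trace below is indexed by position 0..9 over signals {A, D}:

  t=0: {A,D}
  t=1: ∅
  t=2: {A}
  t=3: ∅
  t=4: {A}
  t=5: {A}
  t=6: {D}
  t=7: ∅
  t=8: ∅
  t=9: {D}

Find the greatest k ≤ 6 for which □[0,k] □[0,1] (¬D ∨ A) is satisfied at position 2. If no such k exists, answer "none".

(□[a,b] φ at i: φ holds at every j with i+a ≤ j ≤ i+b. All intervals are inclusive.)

□[0,1] (¬D ∨ A) must hold from j=2 onward; find where it first fails.
  j=2: holds
  j=3: holds
  j=4: holds
  j=5: fails
Holds on [2,4], so largest k = 2.

2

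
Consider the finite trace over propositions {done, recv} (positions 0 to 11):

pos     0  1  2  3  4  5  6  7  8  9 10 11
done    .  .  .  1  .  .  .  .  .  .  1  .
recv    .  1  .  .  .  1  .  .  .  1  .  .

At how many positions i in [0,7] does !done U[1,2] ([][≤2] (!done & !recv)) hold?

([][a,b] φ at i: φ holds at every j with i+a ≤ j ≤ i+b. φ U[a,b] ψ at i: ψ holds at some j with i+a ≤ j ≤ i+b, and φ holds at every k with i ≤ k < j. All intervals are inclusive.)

Evaluate at each i in [0,7]:
  i=0: ✗ (no rhs in [1,2])
  i=1: ✗ (no rhs in [2,3])
  i=2: ✗ (no rhs in [3,4])
  i=3: ✗ (no rhs in [4,5])
  i=4: ✓ (rhs at j=6; lhs holds on [4,5])
  i=5: ✓ (rhs at j=6; lhs holds on [5,5])
  i=6: ✗ (no rhs in [7,8])
  i=7: ✗ (no rhs in [8,9])
Positions where it holds: {4, 5} → 2.

2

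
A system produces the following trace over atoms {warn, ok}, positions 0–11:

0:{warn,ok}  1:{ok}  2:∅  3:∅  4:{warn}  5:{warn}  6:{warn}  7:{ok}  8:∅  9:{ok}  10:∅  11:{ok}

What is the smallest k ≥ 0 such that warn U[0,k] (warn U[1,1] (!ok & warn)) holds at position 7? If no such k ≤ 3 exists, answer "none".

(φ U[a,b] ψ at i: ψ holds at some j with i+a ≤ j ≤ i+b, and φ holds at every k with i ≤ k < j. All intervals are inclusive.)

Need earliest j ≥ 7 with (warn U[1,1] (!ok & warn)), and warn at every k in [7,j-1].
  j=7: rhs fails.
  j=8: rhs fails.
  j=9: rhs fails.
  j=10: rhs fails.
No witness within the range → none.

none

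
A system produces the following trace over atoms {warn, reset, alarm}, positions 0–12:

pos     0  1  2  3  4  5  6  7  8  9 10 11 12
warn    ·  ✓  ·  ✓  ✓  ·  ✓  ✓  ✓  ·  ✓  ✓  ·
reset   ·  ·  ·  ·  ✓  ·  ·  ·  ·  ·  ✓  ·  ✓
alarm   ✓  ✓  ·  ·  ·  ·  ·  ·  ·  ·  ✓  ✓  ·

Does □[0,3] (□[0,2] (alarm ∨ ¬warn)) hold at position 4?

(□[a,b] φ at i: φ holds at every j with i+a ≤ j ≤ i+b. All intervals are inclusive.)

Check □[0,2] (alarm ∨ ¬warn) at every j in [4,7]:
  j=4: fails at 4
  j=5: fails at 6
  j=6: fails at 6
  j=7: fails at 7
Fails at j=4 → formula fails.

False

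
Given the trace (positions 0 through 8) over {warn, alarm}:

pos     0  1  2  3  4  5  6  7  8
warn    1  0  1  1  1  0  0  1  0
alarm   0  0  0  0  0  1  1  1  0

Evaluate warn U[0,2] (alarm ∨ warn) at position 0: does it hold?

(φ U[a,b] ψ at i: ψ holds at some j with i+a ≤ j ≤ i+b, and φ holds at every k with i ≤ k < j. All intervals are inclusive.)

Yes

Need some j in [0,2] with (alarm ∨ warn), and warn at every k in [0,j-1].
  j=0: (alarm ∨ warn) holds; no prefix to check → satisfied.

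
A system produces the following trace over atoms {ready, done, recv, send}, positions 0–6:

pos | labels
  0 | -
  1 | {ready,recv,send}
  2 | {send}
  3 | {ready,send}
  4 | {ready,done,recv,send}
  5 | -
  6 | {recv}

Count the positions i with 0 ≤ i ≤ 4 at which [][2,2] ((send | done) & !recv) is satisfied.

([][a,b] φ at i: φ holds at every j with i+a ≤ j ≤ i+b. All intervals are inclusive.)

2

Evaluate at each i in [0,4]:
  i=0: ✓ (all of [2,2])
  i=1: ✓ (all of [3,3])
  i=2: ✗ (fails at j=4)
  i=3: ✗ (fails at j=5)
  i=4: ✗ (fails at j=6)
Positions where it holds: {0, 1} → 2.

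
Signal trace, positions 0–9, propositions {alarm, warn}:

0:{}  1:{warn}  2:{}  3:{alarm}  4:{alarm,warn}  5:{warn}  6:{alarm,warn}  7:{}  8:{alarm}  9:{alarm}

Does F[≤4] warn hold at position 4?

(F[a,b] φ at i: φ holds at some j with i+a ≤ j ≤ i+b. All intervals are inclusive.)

Check warn at each j in [4,8]:
  j=4: true
  j=5: true
  j=6: true
  j=7: false
  j=8: false
Found at j=4 → formula holds.

True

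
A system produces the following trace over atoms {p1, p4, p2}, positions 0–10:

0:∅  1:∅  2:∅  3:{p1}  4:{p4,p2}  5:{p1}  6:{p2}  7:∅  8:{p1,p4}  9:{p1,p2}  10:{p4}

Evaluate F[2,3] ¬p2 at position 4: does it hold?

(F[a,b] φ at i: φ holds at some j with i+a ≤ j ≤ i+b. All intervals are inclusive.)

Yes

Check ¬p2 at each j in [6,7]:
  j=6: false
  j=7: true
Found at j=7 → formula holds.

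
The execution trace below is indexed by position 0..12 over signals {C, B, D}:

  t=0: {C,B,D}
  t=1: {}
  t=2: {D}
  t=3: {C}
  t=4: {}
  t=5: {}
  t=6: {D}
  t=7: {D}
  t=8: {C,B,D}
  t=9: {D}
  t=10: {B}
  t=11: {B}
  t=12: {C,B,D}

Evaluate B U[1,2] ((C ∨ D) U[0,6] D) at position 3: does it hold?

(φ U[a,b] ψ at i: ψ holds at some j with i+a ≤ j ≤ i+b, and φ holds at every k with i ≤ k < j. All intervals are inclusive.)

Need some j in [4,5] with ((C ∨ D) U[0,6] D), and B at every k in [3,j-1].
  j=4: ((C ∨ D) U[0,6] D) — fails.
  j=5: ((C ∨ D) U[0,6] D) — fails.
No j in the window works → until fails.

Does not hold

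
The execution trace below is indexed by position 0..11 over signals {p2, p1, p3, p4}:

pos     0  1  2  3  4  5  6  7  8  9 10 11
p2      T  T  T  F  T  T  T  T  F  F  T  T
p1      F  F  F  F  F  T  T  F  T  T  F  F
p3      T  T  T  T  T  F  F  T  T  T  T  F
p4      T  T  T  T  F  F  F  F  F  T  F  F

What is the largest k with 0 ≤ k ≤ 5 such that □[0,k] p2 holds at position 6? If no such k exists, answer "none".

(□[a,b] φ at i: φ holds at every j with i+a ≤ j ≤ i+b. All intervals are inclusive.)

p2 must hold from j=6 onward; find where it first fails.
  j=6: holds
  j=7: holds
  j=8: fails
Holds on [6,7], so largest k = 1.

1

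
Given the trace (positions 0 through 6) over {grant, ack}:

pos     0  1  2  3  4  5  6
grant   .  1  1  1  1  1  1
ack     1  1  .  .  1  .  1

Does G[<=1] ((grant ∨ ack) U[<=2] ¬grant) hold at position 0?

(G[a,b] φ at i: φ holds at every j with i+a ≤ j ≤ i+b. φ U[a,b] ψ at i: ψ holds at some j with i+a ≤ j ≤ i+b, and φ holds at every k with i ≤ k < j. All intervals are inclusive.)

Check ((grant ∨ ack) U[<=2] ¬grant) at every j in [0,1]:
  j=0: holds
  j=1: fails
Fails at j=1 → formula fails.

No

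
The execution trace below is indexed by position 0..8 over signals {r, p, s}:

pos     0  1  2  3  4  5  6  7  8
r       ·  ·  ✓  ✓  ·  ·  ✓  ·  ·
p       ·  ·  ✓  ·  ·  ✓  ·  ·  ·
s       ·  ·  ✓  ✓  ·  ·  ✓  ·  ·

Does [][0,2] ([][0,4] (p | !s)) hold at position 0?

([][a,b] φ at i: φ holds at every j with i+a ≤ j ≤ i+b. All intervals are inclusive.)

No

Check [][0,4] (p | !s) at every j in [0,2]:
  j=0: fails at 3
  j=1: fails at 3
  j=2: fails at 3
Fails at j=0 → formula fails.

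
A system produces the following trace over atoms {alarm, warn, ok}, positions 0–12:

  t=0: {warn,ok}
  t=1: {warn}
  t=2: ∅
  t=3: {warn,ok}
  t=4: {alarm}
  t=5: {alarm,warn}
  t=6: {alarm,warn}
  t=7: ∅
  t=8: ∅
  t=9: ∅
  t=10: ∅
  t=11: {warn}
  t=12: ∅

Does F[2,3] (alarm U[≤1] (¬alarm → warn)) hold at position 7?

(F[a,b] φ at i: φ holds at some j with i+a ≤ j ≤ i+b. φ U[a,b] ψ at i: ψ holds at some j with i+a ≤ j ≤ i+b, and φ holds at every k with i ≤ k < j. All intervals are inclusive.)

Check (alarm U[≤1] (¬alarm → warn)) at each j in [9,10]:
  j=9: fails
  j=10: fails
No position in the window satisfies it → formula fails.

No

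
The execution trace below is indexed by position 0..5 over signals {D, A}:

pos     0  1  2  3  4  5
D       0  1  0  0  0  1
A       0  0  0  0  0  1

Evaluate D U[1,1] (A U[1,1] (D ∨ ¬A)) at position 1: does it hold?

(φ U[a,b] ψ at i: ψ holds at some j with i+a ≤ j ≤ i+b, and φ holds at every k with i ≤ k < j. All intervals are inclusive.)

Does not hold

Need some j in [2,2] with (A U[1,1] (D ∨ ¬A)), and D at every k in [1,j-1].
  j=2: (A U[1,1] (D ∨ ¬A)) — fails.
No j in the window works → until fails.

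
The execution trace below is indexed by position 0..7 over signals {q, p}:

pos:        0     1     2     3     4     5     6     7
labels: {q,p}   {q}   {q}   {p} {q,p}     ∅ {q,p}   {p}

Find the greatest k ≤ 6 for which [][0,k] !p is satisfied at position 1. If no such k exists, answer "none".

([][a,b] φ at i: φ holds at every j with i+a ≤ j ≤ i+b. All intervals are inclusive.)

1

!p must hold from j=1 onward; find where it first fails.
  j=1: holds
  j=2: holds
  j=3: fails
Holds on [1,2], so largest k = 1.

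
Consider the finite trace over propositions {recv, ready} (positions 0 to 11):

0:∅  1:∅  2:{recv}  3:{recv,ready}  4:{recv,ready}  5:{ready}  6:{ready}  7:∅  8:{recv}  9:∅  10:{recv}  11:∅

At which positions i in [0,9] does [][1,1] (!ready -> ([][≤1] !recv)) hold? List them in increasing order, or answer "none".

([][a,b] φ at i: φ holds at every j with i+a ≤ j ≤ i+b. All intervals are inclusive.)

Evaluate at each i in [0,9]:
  i=0: ✗ (fails at j=1)
  i=1: ✗ (fails at j=2)
  i=2: ✓ (all of [3,3])
  i=3: ✓ (all of [4,4])
  i=4: ✓ (all of [5,5])
  i=5: ✓ (all of [6,6])
  i=6: ✗ (fails at j=7)
  i=7: ✗ (fails at j=8)
  i=8: ✗ (fails at j=9)
  i=9: ✗ (fails at j=10)

2, 3, 4, 5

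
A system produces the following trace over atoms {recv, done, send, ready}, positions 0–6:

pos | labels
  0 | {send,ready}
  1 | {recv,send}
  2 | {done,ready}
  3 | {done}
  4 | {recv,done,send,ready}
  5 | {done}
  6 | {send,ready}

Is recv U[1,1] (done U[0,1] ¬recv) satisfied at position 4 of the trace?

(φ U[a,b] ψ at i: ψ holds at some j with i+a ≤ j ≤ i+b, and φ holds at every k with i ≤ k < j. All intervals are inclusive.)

Need some j in [5,5] with (done U[0,1] ¬recv), and recv at every k in [4,j-1].
  j=5: (done U[0,1] ¬recv) holds; recv holds at every k in [4,4] → satisfied.

Yes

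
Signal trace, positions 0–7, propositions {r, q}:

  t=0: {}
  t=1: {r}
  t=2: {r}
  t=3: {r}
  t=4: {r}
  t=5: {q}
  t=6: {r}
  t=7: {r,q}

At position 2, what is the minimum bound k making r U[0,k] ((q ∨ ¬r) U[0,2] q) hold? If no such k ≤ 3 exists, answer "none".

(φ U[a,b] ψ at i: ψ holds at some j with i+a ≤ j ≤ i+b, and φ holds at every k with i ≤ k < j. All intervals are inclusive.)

Need earliest j ≥ 2 with ((q ∨ ¬r) U[0,2] q), and r at every k in [2,j-1].
  j=2: rhs fails.
  j=3: rhs fails.
  j=4: rhs fails.
  j=5: rhs holds; lhs holds on [2,4]. k = 3.

3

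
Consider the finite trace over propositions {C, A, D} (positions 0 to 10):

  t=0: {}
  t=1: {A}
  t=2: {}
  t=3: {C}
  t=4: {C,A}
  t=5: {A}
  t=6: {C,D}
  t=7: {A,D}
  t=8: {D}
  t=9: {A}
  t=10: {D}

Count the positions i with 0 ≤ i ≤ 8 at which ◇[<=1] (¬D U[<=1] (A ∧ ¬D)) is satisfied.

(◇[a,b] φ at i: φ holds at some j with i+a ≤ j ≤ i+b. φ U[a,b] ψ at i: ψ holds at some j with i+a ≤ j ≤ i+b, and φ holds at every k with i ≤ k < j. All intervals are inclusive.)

Evaluate at each i in [0,8]:
  i=0: ✓ (witness j=0)
  i=1: ✓ (witness j=1)
  i=2: ✓ (witness j=3)
  i=3: ✓ (witness j=3)
  i=4: ✓ (witness j=4)
  i=5: ✓ (witness j=5)
  i=6: ✗ (none in [6,7])
  i=7: ✗ (none in [7,8])
  i=8: ✓ (witness j=9)
Positions where it holds: {0, 1, 2, 3, 4, 5, 8} → 7.

7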